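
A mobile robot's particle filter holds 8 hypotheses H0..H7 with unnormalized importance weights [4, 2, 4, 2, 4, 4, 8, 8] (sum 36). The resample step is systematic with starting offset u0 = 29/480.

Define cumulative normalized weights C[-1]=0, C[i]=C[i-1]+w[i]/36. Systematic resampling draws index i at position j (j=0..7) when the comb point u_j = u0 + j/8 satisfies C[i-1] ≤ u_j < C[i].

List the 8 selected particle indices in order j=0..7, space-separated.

0 2 3 4 6 6 7 7

C = [1/9, 1/6, 5/18, 1/3, 4/9, 5/9, 7/9, 1]
j=0: u_0=29/480 ∈ [0, 1/9) → index 0
j=1: u_1=89/480 ∈ [1/6, 5/18) → index 2
j=2: u_2=149/480 ∈ [5/18, 1/3) → index 3
j=3: u_3=209/480 ∈ [1/3, 4/9) → index 4
j=4: u_4=269/480 ∈ [5/9, 7/9) → index 6
j=5: u_5=329/480 ∈ [5/9, 7/9) → index 6
j=6: u_6=389/480 ∈ [7/9, 1) → index 7
j=7: u_7=449/480 ∈ [7/9, 1) → index 7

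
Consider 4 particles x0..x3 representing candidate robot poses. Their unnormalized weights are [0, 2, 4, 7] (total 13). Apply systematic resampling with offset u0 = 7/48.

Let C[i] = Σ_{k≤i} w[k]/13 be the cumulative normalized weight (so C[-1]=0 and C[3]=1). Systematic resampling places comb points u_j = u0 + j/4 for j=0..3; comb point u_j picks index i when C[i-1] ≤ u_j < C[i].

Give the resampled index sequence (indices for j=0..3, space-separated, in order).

1 2 3 3

C = [0, 2/13, 6/13, 1]
j=0: u_0=7/48 ∈ [0, 2/13) → index 1
j=1: u_1=19/48 ∈ [2/13, 6/13) → index 2
j=2: u_2=31/48 ∈ [6/13, 1) → index 3
j=3: u_3=43/48 ∈ [6/13, 1) → index 3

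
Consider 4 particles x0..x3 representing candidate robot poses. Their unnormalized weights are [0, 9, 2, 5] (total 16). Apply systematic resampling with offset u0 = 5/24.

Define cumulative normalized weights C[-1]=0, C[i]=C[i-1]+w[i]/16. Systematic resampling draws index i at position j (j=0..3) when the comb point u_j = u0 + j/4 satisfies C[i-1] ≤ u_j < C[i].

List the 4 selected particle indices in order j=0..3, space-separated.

1 1 3 3

C = [0, 9/16, 11/16, 1]
j=0: u_0=5/24 ∈ [0, 9/16) → index 1
j=1: u_1=11/24 ∈ [0, 9/16) → index 1
j=2: u_2=17/24 ∈ [11/16, 1) → index 3
j=3: u_3=23/24 ∈ [11/16, 1) → index 3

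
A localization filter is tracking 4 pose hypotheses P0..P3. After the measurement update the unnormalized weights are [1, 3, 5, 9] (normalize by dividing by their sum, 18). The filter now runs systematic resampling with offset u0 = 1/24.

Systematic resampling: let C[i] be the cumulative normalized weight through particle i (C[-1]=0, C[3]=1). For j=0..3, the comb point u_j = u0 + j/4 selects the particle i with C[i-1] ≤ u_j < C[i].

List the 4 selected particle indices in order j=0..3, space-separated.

C = [1/18, 2/9, 1/2, 1]
j=0: u_0=1/24 ∈ [0, 1/18) → index 0
j=1: u_1=7/24 ∈ [2/9, 1/2) → index 2
j=2: u_2=13/24 ∈ [1/2, 1) → index 3
j=3: u_3=19/24 ∈ [1/2, 1) → index 3

0 2 3 3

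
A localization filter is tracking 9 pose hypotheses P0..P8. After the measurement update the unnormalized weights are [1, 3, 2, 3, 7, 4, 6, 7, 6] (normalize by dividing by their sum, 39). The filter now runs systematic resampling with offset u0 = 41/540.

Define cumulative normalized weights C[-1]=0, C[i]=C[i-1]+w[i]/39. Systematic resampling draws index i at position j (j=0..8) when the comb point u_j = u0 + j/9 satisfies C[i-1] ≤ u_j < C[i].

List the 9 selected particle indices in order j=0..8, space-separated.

C = [1/39, 4/39, 2/13, 3/13, 16/39, 20/39, 2/3, 11/13, 1]
j=0: u_0=41/540 ∈ [1/39, 4/39) → index 1
j=1: u_1=101/540 ∈ [2/13, 3/13) → index 3
j=2: u_2=161/540 ∈ [3/13, 16/39) → index 4
j=3: u_3=221/540 ∈ [3/13, 16/39) → index 4
j=4: u_4=281/540 ∈ [20/39, 2/3) → index 6
j=5: u_5=341/540 ∈ [20/39, 2/3) → index 6
j=6: u_6=401/540 ∈ [2/3, 11/13) → index 7
j=7: u_7=461/540 ∈ [11/13, 1) → index 8
j=8: u_8=521/540 ∈ [11/13, 1) → index 8

1 3 4 4 6 6 7 8 8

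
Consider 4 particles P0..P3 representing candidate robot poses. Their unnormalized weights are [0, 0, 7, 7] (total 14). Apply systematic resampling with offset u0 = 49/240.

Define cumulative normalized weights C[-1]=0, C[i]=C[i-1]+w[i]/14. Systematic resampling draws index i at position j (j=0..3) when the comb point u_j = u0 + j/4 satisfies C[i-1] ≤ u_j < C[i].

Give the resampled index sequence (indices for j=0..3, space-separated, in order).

2 2 3 3

C = [0, 0, 1/2, 1]
j=0: u_0=49/240 ∈ [0, 1/2) → index 2
j=1: u_1=109/240 ∈ [0, 1/2) → index 2
j=2: u_2=169/240 ∈ [1/2, 1) → index 3
j=3: u_3=229/240 ∈ [1/2, 1) → index 3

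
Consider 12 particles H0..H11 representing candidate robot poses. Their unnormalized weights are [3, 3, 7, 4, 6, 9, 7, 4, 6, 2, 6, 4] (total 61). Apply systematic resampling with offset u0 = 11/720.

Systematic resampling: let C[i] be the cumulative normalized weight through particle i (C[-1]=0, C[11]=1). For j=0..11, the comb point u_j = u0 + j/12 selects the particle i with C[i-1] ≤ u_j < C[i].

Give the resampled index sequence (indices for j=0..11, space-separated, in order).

C = [3/61, 6/61, 13/61, 17/61, 23/61, 32/61, 39/61, 43/61, 49/61, 51/61, 57/61, 1]
j=0: u_0=11/720 ∈ [0, 3/61) → index 0
j=1: u_1=71/720 ∈ [6/61, 13/61) → index 2
j=2: u_2=131/720 ∈ [6/61, 13/61) → index 2
j=3: u_3=191/720 ∈ [13/61, 17/61) → index 3
j=4: u_4=251/720 ∈ [17/61, 23/61) → index 4
j=5: u_5=311/720 ∈ [23/61, 32/61) → index 5
j=6: u_6=371/720 ∈ [23/61, 32/61) → index 5
j=7: u_7=431/720 ∈ [32/61, 39/61) → index 6
j=8: u_8=491/720 ∈ [39/61, 43/61) → index 7
j=9: u_9=551/720 ∈ [43/61, 49/61) → index 8
j=10: u_10=611/720 ∈ [51/61, 57/61) → index 10
j=11: u_11=671/720 ∈ [51/61, 57/61) → index 10

0 2 2 3 4 5 5 6 7 8 10 10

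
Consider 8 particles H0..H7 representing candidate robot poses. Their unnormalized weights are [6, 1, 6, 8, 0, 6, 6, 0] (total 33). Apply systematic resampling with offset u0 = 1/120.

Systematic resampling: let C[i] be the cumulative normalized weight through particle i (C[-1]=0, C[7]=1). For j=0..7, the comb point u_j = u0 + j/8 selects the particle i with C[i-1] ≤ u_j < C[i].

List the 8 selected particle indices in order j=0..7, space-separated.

0 0 2 2 3 3 5 6

C = [2/11, 7/33, 13/33, 7/11, 7/11, 9/11, 1, 1]
j=0: u_0=1/120 ∈ [0, 2/11) → index 0
j=1: u_1=2/15 ∈ [0, 2/11) → index 0
j=2: u_2=31/120 ∈ [7/33, 13/33) → index 2
j=3: u_3=23/60 ∈ [7/33, 13/33) → index 2
j=4: u_4=61/120 ∈ [13/33, 7/11) → index 3
j=5: u_5=19/30 ∈ [13/33, 7/11) → index 3
j=6: u_6=91/120 ∈ [7/11, 9/11) → index 5
j=7: u_7=53/60 ∈ [9/11, 1) → index 6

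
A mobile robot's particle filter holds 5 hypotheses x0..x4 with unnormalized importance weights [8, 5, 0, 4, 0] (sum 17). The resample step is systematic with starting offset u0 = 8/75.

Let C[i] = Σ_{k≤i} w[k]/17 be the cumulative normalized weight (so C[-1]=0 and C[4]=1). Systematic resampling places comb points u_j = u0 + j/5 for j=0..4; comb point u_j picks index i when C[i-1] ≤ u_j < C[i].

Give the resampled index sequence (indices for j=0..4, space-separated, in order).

0 0 1 1 3

C = [8/17, 13/17, 13/17, 1, 1]
j=0: u_0=8/75 ∈ [0, 8/17) → index 0
j=1: u_1=23/75 ∈ [0, 8/17) → index 0
j=2: u_2=38/75 ∈ [8/17, 13/17) → index 1
j=3: u_3=53/75 ∈ [8/17, 13/17) → index 1
j=4: u_4=68/75 ∈ [13/17, 1) → index 3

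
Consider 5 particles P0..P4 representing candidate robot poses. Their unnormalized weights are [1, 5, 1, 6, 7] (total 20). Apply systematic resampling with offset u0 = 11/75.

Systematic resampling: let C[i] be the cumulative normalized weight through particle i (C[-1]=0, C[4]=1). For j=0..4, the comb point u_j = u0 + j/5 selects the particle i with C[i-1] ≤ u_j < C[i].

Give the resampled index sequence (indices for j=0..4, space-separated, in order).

1 2 3 4 4

C = [1/20, 3/10, 7/20, 13/20, 1]
j=0: u_0=11/75 ∈ [1/20, 3/10) → index 1
j=1: u_1=26/75 ∈ [3/10, 7/20) → index 2
j=2: u_2=41/75 ∈ [7/20, 13/20) → index 3
j=3: u_3=56/75 ∈ [13/20, 1) → index 4
j=4: u_4=71/75 ∈ [13/20, 1) → index 4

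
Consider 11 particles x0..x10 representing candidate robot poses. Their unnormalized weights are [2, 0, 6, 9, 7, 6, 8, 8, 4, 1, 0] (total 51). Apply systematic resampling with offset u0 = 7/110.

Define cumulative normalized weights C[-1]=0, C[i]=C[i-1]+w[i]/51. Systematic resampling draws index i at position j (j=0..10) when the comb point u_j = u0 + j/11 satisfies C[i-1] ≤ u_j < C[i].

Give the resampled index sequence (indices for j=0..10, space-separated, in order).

C = [2/51, 2/51, 8/51, 1/3, 8/17, 10/17, 38/51, 46/51, 50/51, 1, 1]
j=0: u_0=7/110 ∈ [2/51, 8/51) → index 2
j=1: u_1=17/110 ∈ [2/51, 8/51) → index 2
j=2: u_2=27/110 ∈ [8/51, 1/3) → index 3
j=3: u_3=37/110 ∈ [1/3, 8/17) → index 4
j=4: u_4=47/110 ∈ [1/3, 8/17) → index 4
j=5: u_5=57/110 ∈ [8/17, 10/17) → index 5
j=6: u_6=67/110 ∈ [10/17, 38/51) → index 6
j=7: u_7=7/10 ∈ [10/17, 38/51) → index 6
j=8: u_8=87/110 ∈ [38/51, 46/51) → index 7
j=9: u_9=97/110 ∈ [38/51, 46/51) → index 7
j=10: u_10=107/110 ∈ [46/51, 50/51) → index 8

2 2 3 4 4 5 6 6 7 7 8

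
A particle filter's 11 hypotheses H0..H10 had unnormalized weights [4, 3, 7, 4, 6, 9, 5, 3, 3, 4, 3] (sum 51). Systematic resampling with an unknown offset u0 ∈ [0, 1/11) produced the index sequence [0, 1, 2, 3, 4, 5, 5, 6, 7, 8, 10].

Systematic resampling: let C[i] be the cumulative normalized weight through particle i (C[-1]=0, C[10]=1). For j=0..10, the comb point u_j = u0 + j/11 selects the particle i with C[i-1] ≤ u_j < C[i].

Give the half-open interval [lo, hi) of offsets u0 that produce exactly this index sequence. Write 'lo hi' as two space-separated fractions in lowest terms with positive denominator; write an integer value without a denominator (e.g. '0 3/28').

C = [4/51, 7/51, 14/51, 6/17, 8/17, 11/17, 38/51, 41/51, 44/51, 16/17, 1]
j=0 picked index 0: u0 ∈ [0, 4/51)
j=1 picked index 1: u0 ∈ [-7/561, 26/561)
j=2 picked index 2: u0 ∈ [-25/561, 52/561)
j=3 picked index 3: u0 ∈ [1/561, 15/187)
j=4 picked index 4: u0 ∈ [-2/187, 20/187)
j=5 picked index 5: u0 ∈ [3/187, 36/187)
j=6 picked index 5: u0 ∈ [-14/187, 19/187)
j=7 picked index 6: u0 ∈ [2/187, 61/561)
j=8 picked index 7: u0 ∈ [10/561, 43/561)
j=9 picked index 8: u0 ∈ [-8/561, 25/561)
j=10 picked index 10: u0 ∈ [6/187, 1/11)
intersection: [6/187, 25/561)

6/187 25/561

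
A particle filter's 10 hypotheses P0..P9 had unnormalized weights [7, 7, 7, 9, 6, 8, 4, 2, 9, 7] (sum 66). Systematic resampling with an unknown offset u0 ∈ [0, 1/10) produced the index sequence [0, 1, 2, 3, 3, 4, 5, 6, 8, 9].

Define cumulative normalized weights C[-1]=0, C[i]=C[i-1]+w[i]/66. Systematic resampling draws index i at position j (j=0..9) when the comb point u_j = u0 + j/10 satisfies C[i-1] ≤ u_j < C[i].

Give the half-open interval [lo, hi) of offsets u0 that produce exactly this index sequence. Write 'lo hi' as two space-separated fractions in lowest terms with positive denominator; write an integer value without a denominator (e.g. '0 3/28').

C = [7/66, 7/33, 7/22, 5/11, 6/11, 2/3, 8/11, 25/33, 59/66, 1]
j=0 picked index 0: u0 ∈ [0, 7/66)
j=1 picked index 1: u0 ∈ [1/165, 37/330)
j=2 picked index 2: u0 ∈ [2/165, 13/110)
j=3 picked index 3: u0 ∈ [1/55, 17/110)
j=4 picked index 3: u0 ∈ [-9/110, 3/55)
j=5 picked index 4: u0 ∈ [-1/22, 1/22)
j=6 picked index 5: u0 ∈ [-3/55, 1/15)
j=7 picked index 6: u0 ∈ [-1/30, 3/110)
j=8 picked index 8: u0 ∈ [-7/165, 31/330)
j=9 picked index 9: u0 ∈ [-1/165, 1/10)
intersection: [1/55, 3/110)

1/55 3/110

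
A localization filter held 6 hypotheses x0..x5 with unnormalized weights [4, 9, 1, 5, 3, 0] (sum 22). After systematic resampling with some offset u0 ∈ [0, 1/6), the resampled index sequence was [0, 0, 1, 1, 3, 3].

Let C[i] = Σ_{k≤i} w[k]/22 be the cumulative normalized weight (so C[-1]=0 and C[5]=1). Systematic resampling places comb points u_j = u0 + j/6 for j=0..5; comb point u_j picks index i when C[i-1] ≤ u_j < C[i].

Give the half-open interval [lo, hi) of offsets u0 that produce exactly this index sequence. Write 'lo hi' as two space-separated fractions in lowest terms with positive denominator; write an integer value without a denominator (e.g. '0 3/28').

C = [2/11, 13/22, 7/11, 19/22, 1, 1]
j=0 picked index 0: u0 ∈ [0, 2/11)
j=1 picked index 0: u0 ∈ [-1/6, 1/66)
j=2 picked index 1: u0 ∈ [-5/33, 17/66)
j=3 picked index 1: u0 ∈ [-7/22, 1/11)
j=4 picked index 3: u0 ∈ [-1/33, 13/66)
j=5 picked index 3: u0 ∈ [-13/66, 1/33)
intersection: [0, 1/66)

0 1/66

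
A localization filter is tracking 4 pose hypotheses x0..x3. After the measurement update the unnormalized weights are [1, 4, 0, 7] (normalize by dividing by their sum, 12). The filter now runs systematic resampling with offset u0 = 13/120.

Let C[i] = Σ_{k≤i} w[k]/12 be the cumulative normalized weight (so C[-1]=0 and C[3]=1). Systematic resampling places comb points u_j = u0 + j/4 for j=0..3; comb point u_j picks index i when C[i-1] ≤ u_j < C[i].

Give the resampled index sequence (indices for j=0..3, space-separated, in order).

C = [1/12, 5/12, 5/12, 1]
j=0: u_0=13/120 ∈ [1/12, 5/12) → index 1
j=1: u_1=43/120 ∈ [1/12, 5/12) → index 1
j=2: u_2=73/120 ∈ [5/12, 1) → index 3
j=3: u_3=103/120 ∈ [5/12, 1) → index 3

1 1 3 3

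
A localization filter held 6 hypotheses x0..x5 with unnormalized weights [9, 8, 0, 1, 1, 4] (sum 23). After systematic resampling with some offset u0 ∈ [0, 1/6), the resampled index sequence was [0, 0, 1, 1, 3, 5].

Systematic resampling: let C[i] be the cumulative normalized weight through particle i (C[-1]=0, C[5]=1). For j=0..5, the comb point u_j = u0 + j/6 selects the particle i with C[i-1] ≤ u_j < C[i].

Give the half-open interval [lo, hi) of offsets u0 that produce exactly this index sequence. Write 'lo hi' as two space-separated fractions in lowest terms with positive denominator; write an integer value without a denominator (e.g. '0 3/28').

C = [9/23, 17/23, 17/23, 18/23, 19/23, 1]
j=0 picked index 0: u0 ∈ [0, 9/23)
j=1 picked index 0: u0 ∈ [-1/6, 31/138)
j=2 picked index 1: u0 ∈ [4/69, 28/69)
j=3 picked index 1: u0 ∈ [-5/46, 11/46)
j=4 picked index 3: u0 ∈ [5/69, 8/69)
j=5 picked index 5: u0 ∈ [-1/138, 1/6)
intersection: [5/69, 8/69)

5/69 8/69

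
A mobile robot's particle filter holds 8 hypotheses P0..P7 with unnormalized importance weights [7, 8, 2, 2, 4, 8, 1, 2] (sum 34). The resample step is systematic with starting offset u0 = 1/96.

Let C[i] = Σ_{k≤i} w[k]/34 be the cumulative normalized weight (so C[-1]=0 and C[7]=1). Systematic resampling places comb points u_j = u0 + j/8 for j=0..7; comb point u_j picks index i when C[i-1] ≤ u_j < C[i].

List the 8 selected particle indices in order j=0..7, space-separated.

0 0 1 1 3 4 5 5

C = [7/34, 15/34, 1/2, 19/34, 23/34, 31/34, 16/17, 1]
j=0: u_0=1/96 ∈ [0, 7/34) → index 0
j=1: u_1=13/96 ∈ [0, 7/34) → index 0
j=2: u_2=25/96 ∈ [7/34, 15/34) → index 1
j=3: u_3=37/96 ∈ [7/34, 15/34) → index 1
j=4: u_4=49/96 ∈ [1/2, 19/34) → index 3
j=5: u_5=61/96 ∈ [19/34, 23/34) → index 4
j=6: u_6=73/96 ∈ [23/34, 31/34) → index 5
j=7: u_7=85/96 ∈ [23/34, 31/34) → index 5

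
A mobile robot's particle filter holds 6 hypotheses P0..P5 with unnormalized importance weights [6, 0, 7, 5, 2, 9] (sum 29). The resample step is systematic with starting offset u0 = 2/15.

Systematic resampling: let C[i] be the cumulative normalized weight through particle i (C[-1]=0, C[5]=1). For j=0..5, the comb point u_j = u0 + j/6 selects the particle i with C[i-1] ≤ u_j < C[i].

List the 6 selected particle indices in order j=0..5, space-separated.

C = [6/29, 6/29, 13/29, 18/29, 20/29, 1]
j=0: u_0=2/15 ∈ [0, 6/29) → index 0
j=1: u_1=3/10 ∈ [6/29, 13/29) → index 2
j=2: u_2=7/15 ∈ [13/29, 18/29) → index 3
j=3: u_3=19/30 ∈ [18/29, 20/29) → index 4
j=4: u_4=4/5 ∈ [20/29, 1) → index 5
j=5: u_5=29/30 ∈ [20/29, 1) → index 5

0 2 3 4 5 5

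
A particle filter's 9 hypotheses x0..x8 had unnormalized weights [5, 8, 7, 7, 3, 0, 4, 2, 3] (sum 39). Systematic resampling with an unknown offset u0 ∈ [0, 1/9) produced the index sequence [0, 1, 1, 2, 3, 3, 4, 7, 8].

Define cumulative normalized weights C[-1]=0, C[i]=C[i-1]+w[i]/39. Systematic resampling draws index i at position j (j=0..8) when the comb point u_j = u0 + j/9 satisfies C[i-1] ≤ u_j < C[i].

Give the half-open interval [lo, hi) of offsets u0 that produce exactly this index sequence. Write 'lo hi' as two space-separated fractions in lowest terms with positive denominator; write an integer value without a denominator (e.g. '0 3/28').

11/117 4/39

C = [5/39, 1/3, 20/39, 9/13, 10/13, 10/13, 34/39, 12/13, 1]
j=0 picked index 0: u0 ∈ [0, 5/39)
j=1 picked index 1: u0 ∈ [2/117, 2/9)
j=2 picked index 1: u0 ∈ [-11/117, 1/9)
j=3 picked index 2: u0 ∈ [0, 7/39)
j=4 picked index 3: u0 ∈ [8/117, 29/117)
j=5 picked index 3: u0 ∈ [-5/117, 16/117)
j=6 picked index 4: u0 ∈ [1/39, 4/39)
j=7 picked index 7: u0 ∈ [11/117, 17/117)
j=8 picked index 8: u0 ∈ [4/117, 1/9)
intersection: [11/117, 4/39)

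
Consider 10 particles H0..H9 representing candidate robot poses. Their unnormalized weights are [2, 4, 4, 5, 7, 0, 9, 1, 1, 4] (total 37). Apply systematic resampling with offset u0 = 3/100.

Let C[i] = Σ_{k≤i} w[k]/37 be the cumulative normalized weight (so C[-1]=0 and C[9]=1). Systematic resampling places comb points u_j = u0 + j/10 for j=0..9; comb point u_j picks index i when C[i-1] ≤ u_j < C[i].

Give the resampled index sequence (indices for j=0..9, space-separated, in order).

C = [2/37, 6/37, 10/37, 15/37, 22/37, 22/37, 31/37, 32/37, 33/37, 1]
j=0: u_0=3/100 ∈ [0, 2/37) → index 0
j=1: u_1=13/100 ∈ [2/37, 6/37) → index 1
j=2: u_2=23/100 ∈ [6/37, 10/37) → index 2
j=3: u_3=33/100 ∈ [10/37, 15/37) → index 3
j=4: u_4=43/100 ∈ [15/37, 22/37) → index 4
j=5: u_5=53/100 ∈ [15/37, 22/37) → index 4
j=6: u_6=63/100 ∈ [22/37, 31/37) → index 6
j=7: u_7=73/100 ∈ [22/37, 31/37) → index 6
j=8: u_8=83/100 ∈ [22/37, 31/37) → index 6
j=9: u_9=93/100 ∈ [33/37, 1) → index 9

0 1 2 3 4 4 6 6 6 9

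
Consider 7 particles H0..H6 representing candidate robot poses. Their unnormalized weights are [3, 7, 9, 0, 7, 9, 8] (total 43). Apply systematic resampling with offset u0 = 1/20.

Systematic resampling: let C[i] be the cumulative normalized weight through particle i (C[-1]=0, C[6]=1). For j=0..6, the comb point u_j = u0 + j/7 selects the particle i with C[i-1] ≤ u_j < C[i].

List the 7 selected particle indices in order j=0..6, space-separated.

0 1 2 4 5 5 6

C = [3/43, 10/43, 19/43, 19/43, 26/43, 35/43, 1]
j=0: u_0=1/20 ∈ [0, 3/43) → index 0
j=1: u_1=27/140 ∈ [3/43, 10/43) → index 1
j=2: u_2=47/140 ∈ [10/43, 19/43) → index 2
j=3: u_3=67/140 ∈ [19/43, 26/43) → index 4
j=4: u_4=87/140 ∈ [26/43, 35/43) → index 5
j=5: u_5=107/140 ∈ [26/43, 35/43) → index 5
j=6: u_6=127/140 ∈ [35/43, 1) → index 6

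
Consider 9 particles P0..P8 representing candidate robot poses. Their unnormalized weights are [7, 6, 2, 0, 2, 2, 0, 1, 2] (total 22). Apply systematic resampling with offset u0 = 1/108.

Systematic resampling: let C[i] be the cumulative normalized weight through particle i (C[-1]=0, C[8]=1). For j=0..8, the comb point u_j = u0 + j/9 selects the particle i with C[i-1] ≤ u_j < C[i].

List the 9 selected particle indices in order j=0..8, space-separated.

C = [7/22, 13/22, 15/22, 15/22, 17/22, 19/22, 19/22, 10/11, 1]
j=0: u_0=1/108 ∈ [0, 7/22) → index 0
j=1: u_1=13/108 ∈ [0, 7/22) → index 0
j=2: u_2=25/108 ∈ [0, 7/22) → index 0
j=3: u_3=37/108 ∈ [7/22, 13/22) → index 1
j=4: u_4=49/108 ∈ [7/22, 13/22) → index 1
j=5: u_5=61/108 ∈ [7/22, 13/22) → index 1
j=6: u_6=73/108 ∈ [13/22, 15/22) → index 2
j=7: u_7=85/108 ∈ [17/22, 19/22) → index 5
j=8: u_8=97/108 ∈ [19/22, 10/11) → index 7

0 0 0 1 1 1 2 5 7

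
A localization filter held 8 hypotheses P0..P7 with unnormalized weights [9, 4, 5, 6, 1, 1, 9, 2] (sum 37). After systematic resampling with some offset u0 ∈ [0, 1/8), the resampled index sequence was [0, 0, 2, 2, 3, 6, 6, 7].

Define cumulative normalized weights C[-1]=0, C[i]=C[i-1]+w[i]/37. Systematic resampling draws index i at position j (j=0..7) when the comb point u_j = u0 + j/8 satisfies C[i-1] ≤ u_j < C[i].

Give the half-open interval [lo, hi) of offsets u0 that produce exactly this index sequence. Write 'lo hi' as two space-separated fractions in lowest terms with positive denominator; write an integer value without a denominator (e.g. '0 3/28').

C = [9/37, 13/37, 18/37, 24/37, 25/37, 26/37, 35/37, 1]
j=0 picked index 0: u0 ∈ [0, 9/37)
j=1 picked index 0: u0 ∈ [-1/8, 35/296)
j=2 picked index 2: u0 ∈ [15/148, 35/148)
j=3 picked index 2: u0 ∈ [-7/296, 33/296)
j=4 picked index 3: u0 ∈ [-1/74, 11/74)
j=5 picked index 6: u0 ∈ [23/296, 95/296)
j=6 picked index 6: u0 ∈ [-7/148, 29/148)
j=7 picked index 7: u0 ∈ [21/296, 1/8)
intersection: [15/148, 33/296)

15/148 33/296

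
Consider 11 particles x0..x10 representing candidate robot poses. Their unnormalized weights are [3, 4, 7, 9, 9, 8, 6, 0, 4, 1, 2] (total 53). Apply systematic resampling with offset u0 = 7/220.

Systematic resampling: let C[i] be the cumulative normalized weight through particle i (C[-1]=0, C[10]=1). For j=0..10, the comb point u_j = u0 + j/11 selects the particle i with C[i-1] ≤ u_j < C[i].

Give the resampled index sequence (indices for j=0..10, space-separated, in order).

C = [3/53, 7/53, 14/53, 23/53, 32/53, 40/53, 46/53, 46/53, 50/53, 51/53, 1]
j=0: u_0=7/220 ∈ [0, 3/53) → index 0
j=1: u_1=27/220 ∈ [3/53, 7/53) → index 1
j=2: u_2=47/220 ∈ [7/53, 14/53) → index 2
j=3: u_3=67/220 ∈ [14/53, 23/53) → index 3
j=4: u_4=87/220 ∈ [14/53, 23/53) → index 3
j=5: u_5=107/220 ∈ [23/53, 32/53) → index 4
j=6: u_6=127/220 ∈ [23/53, 32/53) → index 4
j=7: u_7=147/220 ∈ [32/53, 40/53) → index 5
j=8: u_8=167/220 ∈ [40/53, 46/53) → index 6
j=9: u_9=17/20 ∈ [40/53, 46/53) → index 6
j=10: u_10=207/220 ∈ [46/53, 50/53) → index 8

0 1 2 3 3 4 4 5 6 6 8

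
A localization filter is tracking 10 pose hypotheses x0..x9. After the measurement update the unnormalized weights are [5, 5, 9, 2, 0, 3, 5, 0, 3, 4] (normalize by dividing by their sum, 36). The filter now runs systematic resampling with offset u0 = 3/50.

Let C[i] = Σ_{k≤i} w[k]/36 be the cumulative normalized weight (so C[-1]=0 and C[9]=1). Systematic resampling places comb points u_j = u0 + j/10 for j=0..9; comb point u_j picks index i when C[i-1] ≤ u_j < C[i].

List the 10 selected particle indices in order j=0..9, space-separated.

C = [5/36, 5/18, 19/36, 7/12, 7/12, 2/3, 29/36, 29/36, 8/9, 1]
j=0: u_0=3/50 ∈ [0, 5/36) → index 0
j=1: u_1=4/25 ∈ [5/36, 5/18) → index 1
j=2: u_2=13/50 ∈ [5/36, 5/18) → index 1
j=3: u_3=9/25 ∈ [5/18, 19/36) → index 2
j=4: u_4=23/50 ∈ [5/18, 19/36) → index 2
j=5: u_5=14/25 ∈ [19/36, 7/12) → index 3
j=6: u_6=33/50 ∈ [7/12, 2/3) → index 5
j=7: u_7=19/25 ∈ [2/3, 29/36) → index 6
j=8: u_8=43/50 ∈ [29/36, 8/9) → index 8
j=9: u_9=24/25 ∈ [8/9, 1) → index 9

0 1 1 2 2 3 5 6 8 9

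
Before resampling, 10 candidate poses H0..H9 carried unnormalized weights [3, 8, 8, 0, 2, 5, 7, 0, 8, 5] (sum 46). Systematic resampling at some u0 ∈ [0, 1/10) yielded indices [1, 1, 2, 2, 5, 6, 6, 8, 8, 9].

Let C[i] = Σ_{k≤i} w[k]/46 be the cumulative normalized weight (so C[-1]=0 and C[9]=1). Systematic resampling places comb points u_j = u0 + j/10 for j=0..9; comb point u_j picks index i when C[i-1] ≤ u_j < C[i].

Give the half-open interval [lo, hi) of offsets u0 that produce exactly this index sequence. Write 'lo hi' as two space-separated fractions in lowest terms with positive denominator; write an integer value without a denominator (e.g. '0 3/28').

3/46 21/230

C = [3/46, 11/46, 19/46, 19/46, 21/46, 13/23, 33/46, 33/46, 41/46, 1]
j=0 picked index 1: u0 ∈ [3/46, 11/46)
j=1 picked index 1: u0 ∈ [-4/115, 16/115)
j=2 picked index 2: u0 ∈ [9/230, 49/230)
j=3 picked index 2: u0 ∈ [-7/115, 13/115)
j=4 picked index 5: u0 ∈ [13/230, 19/115)
j=5 picked index 6: u0 ∈ [3/46, 5/23)
j=6 picked index 6: u0 ∈ [-4/115, 27/230)
j=7 picked index 8: u0 ∈ [2/115, 22/115)
j=8 picked index 8: u0 ∈ [-19/230, 21/230)
j=9 picked index 9: u0 ∈ [-1/115, 1/10)
intersection: [3/46, 21/230)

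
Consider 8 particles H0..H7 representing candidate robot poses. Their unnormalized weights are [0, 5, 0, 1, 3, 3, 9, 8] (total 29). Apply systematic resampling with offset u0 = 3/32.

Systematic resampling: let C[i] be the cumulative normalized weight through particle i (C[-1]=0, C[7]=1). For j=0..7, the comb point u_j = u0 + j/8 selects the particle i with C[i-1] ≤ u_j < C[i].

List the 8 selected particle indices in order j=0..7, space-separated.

1 4 5 6 6 6 7 7

C = [0, 5/29, 5/29, 6/29, 9/29, 12/29, 21/29, 1]
j=0: u_0=3/32 ∈ [0, 5/29) → index 1
j=1: u_1=7/32 ∈ [6/29, 9/29) → index 4
j=2: u_2=11/32 ∈ [9/29, 12/29) → index 5
j=3: u_3=15/32 ∈ [12/29, 21/29) → index 6
j=4: u_4=19/32 ∈ [12/29, 21/29) → index 6
j=5: u_5=23/32 ∈ [12/29, 21/29) → index 6
j=6: u_6=27/32 ∈ [21/29, 1) → index 7
j=7: u_7=31/32 ∈ [21/29, 1) → index 7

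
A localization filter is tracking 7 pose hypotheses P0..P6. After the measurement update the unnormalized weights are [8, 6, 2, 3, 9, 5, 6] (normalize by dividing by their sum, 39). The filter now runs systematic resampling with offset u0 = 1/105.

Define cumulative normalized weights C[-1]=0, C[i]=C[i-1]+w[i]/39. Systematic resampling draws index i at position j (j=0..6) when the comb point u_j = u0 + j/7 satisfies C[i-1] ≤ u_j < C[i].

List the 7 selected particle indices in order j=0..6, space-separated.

0 0 1 3 4 5 6

C = [8/39, 14/39, 16/39, 19/39, 28/39, 11/13, 1]
j=0: u_0=1/105 ∈ [0, 8/39) → index 0
j=1: u_1=16/105 ∈ [0, 8/39) → index 0
j=2: u_2=31/105 ∈ [8/39, 14/39) → index 1
j=3: u_3=46/105 ∈ [16/39, 19/39) → index 3
j=4: u_4=61/105 ∈ [19/39, 28/39) → index 4
j=5: u_5=76/105 ∈ [28/39, 11/13) → index 5
j=6: u_6=13/15 ∈ [11/13, 1) → index 6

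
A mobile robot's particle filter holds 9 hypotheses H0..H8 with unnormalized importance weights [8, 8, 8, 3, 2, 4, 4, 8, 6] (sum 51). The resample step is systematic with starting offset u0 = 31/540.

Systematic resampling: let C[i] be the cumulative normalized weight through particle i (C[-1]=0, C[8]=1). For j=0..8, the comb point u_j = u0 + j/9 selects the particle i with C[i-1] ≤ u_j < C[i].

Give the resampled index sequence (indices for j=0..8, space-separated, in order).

C = [8/51, 16/51, 8/17, 9/17, 29/51, 11/17, 37/51, 15/17, 1]
j=0: u_0=31/540 ∈ [0, 8/51) → index 0
j=1: u_1=91/540 ∈ [8/51, 16/51) → index 1
j=2: u_2=151/540 ∈ [8/51, 16/51) → index 1
j=3: u_3=211/540 ∈ [16/51, 8/17) → index 2
j=4: u_4=271/540 ∈ [8/17, 9/17) → index 3
j=5: u_5=331/540 ∈ [29/51, 11/17) → index 5
j=6: u_6=391/540 ∈ [11/17, 37/51) → index 6
j=7: u_7=451/540 ∈ [37/51, 15/17) → index 7
j=8: u_8=511/540 ∈ [15/17, 1) → index 8

0 1 1 2 3 5 6 7 8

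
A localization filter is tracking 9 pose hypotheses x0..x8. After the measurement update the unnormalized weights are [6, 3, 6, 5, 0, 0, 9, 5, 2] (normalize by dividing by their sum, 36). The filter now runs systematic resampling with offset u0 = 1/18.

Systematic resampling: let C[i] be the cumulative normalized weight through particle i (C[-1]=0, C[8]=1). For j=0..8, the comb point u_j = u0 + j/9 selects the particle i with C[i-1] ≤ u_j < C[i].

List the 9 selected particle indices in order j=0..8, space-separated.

C = [1/6, 1/4, 5/12, 5/9, 5/9, 5/9, 29/36, 17/18, 1]
j=0: u_0=1/18 ∈ [0, 1/6) → index 0
j=1: u_1=1/6 ∈ [1/6, 1/4) → index 1
j=2: u_2=5/18 ∈ [1/4, 5/12) → index 2
j=3: u_3=7/18 ∈ [1/4, 5/12) → index 2
j=4: u_4=1/2 ∈ [5/12, 5/9) → index 3
j=5: u_5=11/18 ∈ [5/9, 29/36) → index 6
j=6: u_6=13/18 ∈ [5/9, 29/36) → index 6
j=7: u_7=5/6 ∈ [29/36, 17/18) → index 7
j=8: u_8=17/18 ∈ [17/18, 1) → index 8

0 1 2 2 3 6 6 7 8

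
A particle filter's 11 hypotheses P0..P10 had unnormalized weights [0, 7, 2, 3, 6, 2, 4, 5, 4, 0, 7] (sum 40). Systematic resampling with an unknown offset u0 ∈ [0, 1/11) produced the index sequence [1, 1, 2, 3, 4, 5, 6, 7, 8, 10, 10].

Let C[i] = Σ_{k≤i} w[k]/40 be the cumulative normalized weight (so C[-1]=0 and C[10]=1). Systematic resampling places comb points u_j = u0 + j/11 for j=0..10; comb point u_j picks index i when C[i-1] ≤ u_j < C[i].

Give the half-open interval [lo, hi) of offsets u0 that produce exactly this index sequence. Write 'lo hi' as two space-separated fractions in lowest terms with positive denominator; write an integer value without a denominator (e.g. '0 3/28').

C = [0, 7/40, 9/40, 3/10, 9/20, 1/2, 3/5, 29/40, 33/40, 33/40, 1]
j=0 picked index 1: u0 ∈ [0, 7/40)
j=1 picked index 1: u0 ∈ [-1/11, 37/440)
j=2 picked index 2: u0 ∈ [-3/440, 19/440)
j=3 picked index 3: u0 ∈ [-21/440, 3/110)
j=4 picked index 4: u0 ∈ [-7/110, 19/220)
j=5 picked index 5: u0 ∈ [-1/220, 1/22)
j=6 picked index 6: u0 ∈ [-1/22, 3/55)
j=7 picked index 7: u0 ∈ [-2/55, 39/440)
j=8 picked index 8: u0 ∈ [-1/440, 43/440)
j=9 picked index 10: u0 ∈ [3/440, 2/11)
j=10 picked index 10: u0 ∈ [-37/440, 1/11)
intersection: [3/440, 3/110)

3/440 3/110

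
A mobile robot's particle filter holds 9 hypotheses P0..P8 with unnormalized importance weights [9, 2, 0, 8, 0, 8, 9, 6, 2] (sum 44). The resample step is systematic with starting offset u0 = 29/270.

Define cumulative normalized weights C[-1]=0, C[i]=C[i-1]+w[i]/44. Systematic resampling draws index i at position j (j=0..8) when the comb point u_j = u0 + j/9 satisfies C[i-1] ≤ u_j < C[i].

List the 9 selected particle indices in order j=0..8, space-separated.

C = [9/44, 1/4, 1/4, 19/44, 19/44, 27/44, 9/11, 21/22, 1]
j=0: u_0=29/270 ∈ [0, 9/44) → index 0
j=1: u_1=59/270 ∈ [9/44, 1/4) → index 1
j=2: u_2=89/270 ∈ [1/4, 19/44) → index 3
j=3: u_3=119/270 ∈ [19/44, 27/44) → index 5
j=4: u_4=149/270 ∈ [19/44, 27/44) → index 5
j=5: u_5=179/270 ∈ [27/44, 9/11) → index 6
j=6: u_6=209/270 ∈ [27/44, 9/11) → index 6
j=7: u_7=239/270 ∈ [9/11, 21/22) → index 7
j=8: u_8=269/270 ∈ [21/22, 1) → index 8

0 1 3 5 5 6 6 7 8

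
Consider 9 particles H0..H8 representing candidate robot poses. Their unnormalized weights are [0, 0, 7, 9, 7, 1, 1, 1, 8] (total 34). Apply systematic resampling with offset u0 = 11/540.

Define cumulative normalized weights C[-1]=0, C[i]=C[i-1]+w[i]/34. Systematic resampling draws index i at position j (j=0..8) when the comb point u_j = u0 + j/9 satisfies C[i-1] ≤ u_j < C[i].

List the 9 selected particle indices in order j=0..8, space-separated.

C = [0, 0, 7/34, 8/17, 23/34, 12/17, 25/34, 13/17, 1]
j=0: u_0=11/540 ∈ [0, 7/34) → index 2
j=1: u_1=71/540 ∈ [0, 7/34) → index 2
j=2: u_2=131/540 ∈ [7/34, 8/17) → index 3
j=3: u_3=191/540 ∈ [7/34, 8/17) → index 3
j=4: u_4=251/540 ∈ [7/34, 8/17) → index 3
j=5: u_5=311/540 ∈ [8/17, 23/34) → index 4
j=6: u_6=371/540 ∈ [23/34, 12/17) → index 5
j=7: u_7=431/540 ∈ [13/17, 1) → index 8
j=8: u_8=491/540 ∈ [13/17, 1) → index 8

2 2 3 3 3 4 5 8 8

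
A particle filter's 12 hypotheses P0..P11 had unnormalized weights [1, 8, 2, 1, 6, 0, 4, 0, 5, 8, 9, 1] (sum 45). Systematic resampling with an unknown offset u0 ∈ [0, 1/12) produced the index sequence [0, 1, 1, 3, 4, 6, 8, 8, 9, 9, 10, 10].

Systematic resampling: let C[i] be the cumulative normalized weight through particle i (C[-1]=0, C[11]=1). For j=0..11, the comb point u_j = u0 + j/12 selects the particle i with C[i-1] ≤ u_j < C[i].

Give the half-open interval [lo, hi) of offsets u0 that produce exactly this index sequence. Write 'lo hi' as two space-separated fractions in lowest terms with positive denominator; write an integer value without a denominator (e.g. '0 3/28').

C = [1/45, 1/5, 11/45, 4/15, 2/5, 2/5, 22/45, 22/45, 3/5, 7/9, 44/45, 1]
j=0 picked index 0: u0 ∈ [0, 1/45)
j=1 picked index 1: u0 ∈ [-11/180, 7/60)
j=2 picked index 1: u0 ∈ [-13/90, 1/30)
j=3 picked index 3: u0 ∈ [-1/180, 1/60)
j=4 picked index 4: u0 ∈ [-1/15, 1/15)
j=5 picked index 6: u0 ∈ [-1/60, 13/180)
j=6 picked index 8: u0 ∈ [-1/90, 1/10)
j=7 picked index 8: u0 ∈ [-17/180, 1/60)
j=8 picked index 9: u0 ∈ [-1/15, 1/9)
j=9 picked index 9: u0 ∈ [-3/20, 1/36)
j=10 picked index 10: u0 ∈ [-1/18, 13/90)
j=11 picked index 10: u0 ∈ [-5/36, 11/180)
intersection: [0, 1/60)

0 1/60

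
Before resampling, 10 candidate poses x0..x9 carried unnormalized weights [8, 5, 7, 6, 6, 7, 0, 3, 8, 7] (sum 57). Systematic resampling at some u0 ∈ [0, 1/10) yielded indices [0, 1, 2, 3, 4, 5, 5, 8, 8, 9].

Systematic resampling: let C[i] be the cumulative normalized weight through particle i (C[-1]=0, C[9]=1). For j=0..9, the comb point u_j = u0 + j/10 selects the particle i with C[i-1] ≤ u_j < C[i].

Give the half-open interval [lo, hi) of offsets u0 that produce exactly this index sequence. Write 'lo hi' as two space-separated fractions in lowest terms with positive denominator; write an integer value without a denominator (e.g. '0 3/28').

7/114 22/285

C = [8/57, 13/57, 20/57, 26/57, 32/57, 13/19, 13/19, 14/19, 50/57, 1]
j=0 picked index 0: u0 ∈ [0, 8/57)
j=1 picked index 1: u0 ∈ [23/570, 73/570)
j=2 picked index 2: u0 ∈ [8/285, 43/285)
j=3 picked index 3: u0 ∈ [29/570, 89/570)
j=4 picked index 4: u0 ∈ [16/285, 46/285)
j=5 picked index 5: u0 ∈ [7/114, 7/38)
j=6 picked index 5: u0 ∈ [-11/285, 8/95)
j=7 picked index 8: u0 ∈ [7/190, 101/570)
j=8 picked index 8: u0 ∈ [-6/95, 22/285)
j=9 picked index 9: u0 ∈ [-13/570, 1/10)
intersection: [7/114, 22/285)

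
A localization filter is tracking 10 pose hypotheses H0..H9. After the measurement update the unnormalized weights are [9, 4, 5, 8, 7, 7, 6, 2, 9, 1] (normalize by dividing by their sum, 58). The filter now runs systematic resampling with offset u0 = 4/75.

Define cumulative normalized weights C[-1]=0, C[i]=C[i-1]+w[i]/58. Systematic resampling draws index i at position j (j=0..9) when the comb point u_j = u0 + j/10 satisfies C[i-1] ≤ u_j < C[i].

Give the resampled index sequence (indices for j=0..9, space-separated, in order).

C = [9/58, 13/58, 9/29, 13/29, 33/58, 20/29, 23/29, 24/29, 57/58, 1]
j=0: u_0=4/75 ∈ [0, 9/58) → index 0
j=1: u_1=23/150 ∈ [0, 9/58) → index 0
j=2: u_2=19/75 ∈ [13/58, 9/29) → index 2
j=3: u_3=53/150 ∈ [9/29, 13/29) → index 3
j=4: u_4=34/75 ∈ [13/29, 33/58) → index 4
j=5: u_5=83/150 ∈ [13/29, 33/58) → index 4
j=6: u_6=49/75 ∈ [33/58, 20/29) → index 5
j=7: u_7=113/150 ∈ [20/29, 23/29) → index 6
j=8: u_8=64/75 ∈ [24/29, 57/58) → index 8
j=9: u_9=143/150 ∈ [24/29, 57/58) → index 8

0 0 2 3 4 4 5 6 8 8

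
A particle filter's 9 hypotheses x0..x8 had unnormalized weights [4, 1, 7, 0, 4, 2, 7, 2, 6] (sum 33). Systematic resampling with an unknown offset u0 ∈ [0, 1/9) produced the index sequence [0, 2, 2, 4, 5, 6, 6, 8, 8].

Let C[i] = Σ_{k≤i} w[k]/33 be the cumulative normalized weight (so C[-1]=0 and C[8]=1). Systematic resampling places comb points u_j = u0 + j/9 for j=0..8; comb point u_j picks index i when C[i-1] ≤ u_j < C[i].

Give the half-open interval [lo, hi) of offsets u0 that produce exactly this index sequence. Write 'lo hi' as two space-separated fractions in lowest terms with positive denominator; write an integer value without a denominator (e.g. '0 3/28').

C = [4/33, 5/33, 4/11, 4/11, 16/33, 6/11, 25/33, 9/11, 1]
j=0 picked index 0: u0 ∈ [0, 4/33)
j=1 picked index 2: u0 ∈ [4/99, 25/99)
j=2 picked index 2: u0 ∈ [-7/99, 14/99)
j=3 picked index 4: u0 ∈ [1/33, 5/33)
j=4 picked index 5: u0 ∈ [4/99, 10/99)
j=5 picked index 6: u0 ∈ [-1/99, 20/99)
j=6 picked index 6: u0 ∈ [-4/33, 1/11)
j=7 picked index 8: u0 ∈ [4/99, 2/9)
j=8 picked index 8: u0 ∈ [-7/99, 1/9)
intersection: [4/99, 1/11)

4/99 1/11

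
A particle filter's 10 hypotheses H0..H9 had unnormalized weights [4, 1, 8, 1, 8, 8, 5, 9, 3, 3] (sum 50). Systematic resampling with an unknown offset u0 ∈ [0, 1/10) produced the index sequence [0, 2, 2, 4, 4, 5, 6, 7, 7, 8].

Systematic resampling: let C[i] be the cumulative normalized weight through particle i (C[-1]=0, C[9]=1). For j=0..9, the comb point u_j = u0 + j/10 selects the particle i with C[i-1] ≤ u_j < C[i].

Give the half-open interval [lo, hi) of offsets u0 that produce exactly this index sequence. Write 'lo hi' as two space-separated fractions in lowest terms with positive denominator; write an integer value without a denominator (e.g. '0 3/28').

0 1/25

C = [2/25, 1/10, 13/50, 7/25, 11/25, 3/5, 7/10, 22/25, 47/50, 1]
j=0 picked index 0: u0 ∈ [0, 2/25)
j=1 picked index 2: u0 ∈ [0, 4/25)
j=2 picked index 2: u0 ∈ [-1/10, 3/50)
j=3 picked index 4: u0 ∈ [-1/50, 7/50)
j=4 picked index 4: u0 ∈ [-3/25, 1/25)
j=5 picked index 5: u0 ∈ [-3/50, 1/10)
j=6 picked index 6: u0 ∈ [0, 1/10)
j=7 picked index 7: u0 ∈ [0, 9/50)
j=8 picked index 7: u0 ∈ [-1/10, 2/25)
j=9 picked index 8: u0 ∈ [-1/50, 1/25)
intersection: [0, 1/25)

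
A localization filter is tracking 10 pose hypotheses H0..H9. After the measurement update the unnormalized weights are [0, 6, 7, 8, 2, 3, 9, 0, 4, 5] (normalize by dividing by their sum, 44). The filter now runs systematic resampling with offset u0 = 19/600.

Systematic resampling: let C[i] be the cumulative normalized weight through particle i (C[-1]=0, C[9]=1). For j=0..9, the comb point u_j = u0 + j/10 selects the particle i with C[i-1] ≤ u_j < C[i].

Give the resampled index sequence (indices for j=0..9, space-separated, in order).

1 1 2 3 3 5 6 6 8 9

C = [0, 3/22, 13/44, 21/44, 23/44, 13/22, 35/44, 35/44, 39/44, 1]
j=0: u_0=19/600 ∈ [0, 3/22) → index 1
j=1: u_1=79/600 ∈ [0, 3/22) → index 1
j=2: u_2=139/600 ∈ [3/22, 13/44) → index 2
j=3: u_3=199/600 ∈ [13/44, 21/44) → index 3
j=4: u_4=259/600 ∈ [13/44, 21/44) → index 3
j=5: u_5=319/600 ∈ [23/44, 13/22) → index 5
j=6: u_6=379/600 ∈ [13/22, 35/44) → index 6
j=7: u_7=439/600 ∈ [13/22, 35/44) → index 6
j=8: u_8=499/600 ∈ [35/44, 39/44) → index 8
j=9: u_9=559/600 ∈ [39/44, 1) → index 9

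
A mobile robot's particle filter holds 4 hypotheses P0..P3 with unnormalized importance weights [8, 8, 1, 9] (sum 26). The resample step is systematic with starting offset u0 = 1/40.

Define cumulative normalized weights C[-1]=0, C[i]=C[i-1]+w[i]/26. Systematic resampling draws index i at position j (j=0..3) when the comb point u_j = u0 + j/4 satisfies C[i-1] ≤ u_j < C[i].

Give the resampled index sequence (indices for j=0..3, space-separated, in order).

C = [4/13, 8/13, 17/26, 1]
j=0: u_0=1/40 ∈ [0, 4/13) → index 0
j=1: u_1=11/40 ∈ [0, 4/13) → index 0
j=2: u_2=21/40 ∈ [4/13, 8/13) → index 1
j=3: u_3=31/40 ∈ [17/26, 1) → index 3

0 0 1 3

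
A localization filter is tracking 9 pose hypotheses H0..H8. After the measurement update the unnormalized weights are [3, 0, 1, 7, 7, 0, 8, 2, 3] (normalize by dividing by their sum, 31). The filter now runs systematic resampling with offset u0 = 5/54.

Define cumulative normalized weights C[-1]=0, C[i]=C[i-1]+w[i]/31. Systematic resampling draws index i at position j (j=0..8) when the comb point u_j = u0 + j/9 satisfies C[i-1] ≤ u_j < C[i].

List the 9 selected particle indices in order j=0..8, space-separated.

C = [3/31, 3/31, 4/31, 11/31, 18/31, 18/31, 26/31, 28/31, 1]
j=0: u_0=5/54 ∈ [0, 3/31) → index 0
j=1: u_1=11/54 ∈ [4/31, 11/31) → index 3
j=2: u_2=17/54 ∈ [4/31, 11/31) → index 3
j=3: u_3=23/54 ∈ [11/31, 18/31) → index 4
j=4: u_4=29/54 ∈ [11/31, 18/31) → index 4
j=5: u_5=35/54 ∈ [18/31, 26/31) → index 6
j=6: u_6=41/54 ∈ [18/31, 26/31) → index 6
j=7: u_7=47/54 ∈ [26/31, 28/31) → index 7
j=8: u_8=53/54 ∈ [28/31, 1) → index 8

0 3 3 4 4 6 6 7 8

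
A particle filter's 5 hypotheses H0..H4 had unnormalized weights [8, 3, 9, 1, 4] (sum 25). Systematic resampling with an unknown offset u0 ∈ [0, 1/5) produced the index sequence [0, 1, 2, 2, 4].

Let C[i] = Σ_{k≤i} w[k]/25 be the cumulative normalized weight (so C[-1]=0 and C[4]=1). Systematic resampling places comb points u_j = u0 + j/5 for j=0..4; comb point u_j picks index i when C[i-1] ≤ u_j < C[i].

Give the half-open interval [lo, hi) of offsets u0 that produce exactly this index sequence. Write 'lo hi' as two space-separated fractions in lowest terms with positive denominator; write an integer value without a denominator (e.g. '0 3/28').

C = [8/25, 11/25, 4/5, 21/25, 1]
j=0 picked index 0: u0 ∈ [0, 8/25)
j=1 picked index 1: u0 ∈ [3/25, 6/25)
j=2 picked index 2: u0 ∈ [1/25, 2/5)
j=3 picked index 2: u0 ∈ [-4/25, 1/5)
j=4 picked index 4: u0 ∈ [1/25, 1/5)
intersection: [3/25, 1/5)

3/25 1/5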